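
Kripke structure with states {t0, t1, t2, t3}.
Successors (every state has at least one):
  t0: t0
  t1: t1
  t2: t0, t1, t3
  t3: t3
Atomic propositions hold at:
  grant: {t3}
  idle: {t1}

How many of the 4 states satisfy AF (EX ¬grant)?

3

Sat(¬grant) = {t0, t1, t2}
Sat(EX ¬grant) = {s : some successor in {t0, t1, t2}} = {t0, t1, t2}
AF (EX ¬grant): least fixpoint, start Z0 = {t0, t1, t2}, add states with every successor in Z. Already a fixed point.
Sat(AF (EX ¬grant)) = {t0, t1, t2}
|Sat(AF (EX ¬grant))| = |{t0, t1, t2}| = 3.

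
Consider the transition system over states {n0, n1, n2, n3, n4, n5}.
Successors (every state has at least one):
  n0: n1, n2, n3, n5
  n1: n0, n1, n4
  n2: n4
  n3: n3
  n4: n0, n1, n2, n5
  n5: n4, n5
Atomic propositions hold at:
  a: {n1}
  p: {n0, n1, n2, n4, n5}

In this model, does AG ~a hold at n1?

No

Sat(~a) = {n0, n2, n3, n4, n5}
AG ~a: greatest fixpoint, start Z0 = {n0, n2, n3, n4, n5}, keep only states in Sat with every successor in Z. Z1 = {n2, n3, n5}; Z2 = {n3}; fixed.
Sat(AG ~a) = {n3}
n1 ∉ Sat(AG ~a) = {n3}, so the formula does not hold at n1.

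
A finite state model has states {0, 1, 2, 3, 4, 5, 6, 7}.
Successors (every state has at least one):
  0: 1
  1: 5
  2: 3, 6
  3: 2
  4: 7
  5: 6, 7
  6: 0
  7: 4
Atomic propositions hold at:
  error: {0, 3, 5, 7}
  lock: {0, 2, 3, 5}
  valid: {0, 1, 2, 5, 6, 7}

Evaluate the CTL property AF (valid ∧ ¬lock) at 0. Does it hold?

Sat(¬lock) = {1, 4, 6, 7}
Sat(valid ∧ ¬lock) = {1, 6, 7}
AF (valid ∧ ¬lock): least fixpoint, start Z0 = {1, 6, 7}, add states with every successor in Z. Z1 = {0, 1, 4, 5, 6, 7}; fixed.
Sat(AF (valid ∧ ¬lock)) = {0, 1, 4, 5, 6, 7}
0 ∈ Sat(AF (valid ∧ ¬lock)) = {0, 1, 4, 5, 6, 7}, so the formula holds at 0.

Yes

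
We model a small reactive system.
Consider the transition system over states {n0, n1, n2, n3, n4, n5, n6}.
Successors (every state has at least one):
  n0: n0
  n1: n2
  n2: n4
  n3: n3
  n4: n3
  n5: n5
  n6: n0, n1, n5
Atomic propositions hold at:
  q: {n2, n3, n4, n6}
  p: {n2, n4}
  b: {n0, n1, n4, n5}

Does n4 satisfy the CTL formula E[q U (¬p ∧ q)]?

Sat(¬p) = {n0, n1, n3, n5, n6}
Sat(¬p ∧ q) = {n3, n6}
E[q U (¬p ∧ q)]: least fixpoint, start Z0 = Sat((¬p ∧ q)) = {n3, n6}, add states in Sat(q) with some successor in Z. Z1 = {n3, n4, n6}; Z2 = {n2, n3, n4, n6}; fixed.
Sat(E[q U (¬p ∧ q)]) = {n2, n3, n4, n6}
n4 ∈ Sat(E[q U (¬p ∧ q)]) = {n2, n3, n4, n6}, so the formula holds at n4.

Yes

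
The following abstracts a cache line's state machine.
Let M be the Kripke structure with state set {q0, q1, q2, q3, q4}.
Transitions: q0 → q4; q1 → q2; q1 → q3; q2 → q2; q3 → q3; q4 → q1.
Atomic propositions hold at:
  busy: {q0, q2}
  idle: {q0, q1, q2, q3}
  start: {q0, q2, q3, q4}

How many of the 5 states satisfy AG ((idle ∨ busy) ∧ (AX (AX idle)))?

3

Sat(idle ∨ busy) = {q0, q1, q2, q3}
Sat(AX idle) = {s : every successor in {q0, q1, q2, q3}} = {q1, q2, q3, q4}
Sat(AX (AX idle)) = {s : every successor in {q1, q2, q3, q4}} = {q0, q1, q2, q3, q4}
Sat((idle ∨ busy) ∧ (AX (AX idle))) = {q0, q1, q2, q3}
AG ((idle ∨ busy) ∧ (AX (AX idle))): greatest fixpoint, start Z0 = {q0, q1, q2, q3}, keep only states in Sat with every successor in Z. Z1 = {q1, q2, q3}; fixed.
Sat(AG ((idle ∨ busy) ∧ (AX (AX idle)))) = {q1, q2, q3}
|Sat(AG ((idle ∨ busy) ∧ (AX (AX idle))))| = |{q1, q2, q3}| = 3.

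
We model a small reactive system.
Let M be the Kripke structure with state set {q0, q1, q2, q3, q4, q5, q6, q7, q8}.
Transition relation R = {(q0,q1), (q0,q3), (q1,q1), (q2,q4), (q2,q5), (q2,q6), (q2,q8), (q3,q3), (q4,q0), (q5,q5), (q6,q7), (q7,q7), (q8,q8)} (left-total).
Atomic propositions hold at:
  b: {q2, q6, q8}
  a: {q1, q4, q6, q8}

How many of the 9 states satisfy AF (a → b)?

8

Sat(a → b) = {q0, q2, q3, q5, q6, q7, q8}
AF (a → b): least fixpoint, start Z0 = {q0, q2, q3, q5, q6, q7, q8}, add states with every successor in Z. Z1 = {q0, q2, q3, q4, q5, q6, q7, q8}; fixed.
Sat(AF (a → b)) = {q0, q2, q3, q4, q5, q6, q7, q8}
|Sat(AF (a → b))| = |{q0, q2, q3, q4, q5, q6, q7, q8}| = 8.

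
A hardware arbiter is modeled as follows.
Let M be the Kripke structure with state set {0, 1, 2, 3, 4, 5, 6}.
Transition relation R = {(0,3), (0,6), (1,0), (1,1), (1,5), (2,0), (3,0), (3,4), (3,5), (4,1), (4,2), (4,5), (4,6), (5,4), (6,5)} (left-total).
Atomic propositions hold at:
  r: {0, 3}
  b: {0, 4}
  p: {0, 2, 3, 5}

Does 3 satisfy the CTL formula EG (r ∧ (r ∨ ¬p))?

Yes

Sat(¬p) = {1, 4, 6}
Sat(r ∨ ¬p) = {0, 1, 3, 4, 6}
Sat(r ∧ (r ∨ ¬p)) = {0, 3}
EG (r ∧ (r ∨ ¬p)): greatest fixpoint, start Z0 = {0, 3}, keep only states in Sat with some successor in Z. Already a fixed point.
Sat(EG (r ∧ (r ∨ ¬p))) = {0, 3}
3 ∈ Sat(EG (r ∧ (r ∨ ¬p))) = {0, 3}, so the formula holds at 3.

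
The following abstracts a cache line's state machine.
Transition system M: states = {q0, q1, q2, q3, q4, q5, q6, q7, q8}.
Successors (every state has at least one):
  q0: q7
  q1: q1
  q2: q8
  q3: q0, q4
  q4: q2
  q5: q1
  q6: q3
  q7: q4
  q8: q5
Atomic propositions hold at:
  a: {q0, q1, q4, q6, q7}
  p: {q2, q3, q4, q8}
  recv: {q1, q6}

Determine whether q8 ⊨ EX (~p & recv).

No

Sat(~p) = {q0, q1, q5, q6, q7}
Sat(~p & recv) = {q1, q6}
Sat(EX (~p & recv)) = {s : some successor in {q1, q6}} = {q1, q5}
q8 ∉ Sat(EX (~p & recv)) = {q1, q5}, so the formula does not hold at q8.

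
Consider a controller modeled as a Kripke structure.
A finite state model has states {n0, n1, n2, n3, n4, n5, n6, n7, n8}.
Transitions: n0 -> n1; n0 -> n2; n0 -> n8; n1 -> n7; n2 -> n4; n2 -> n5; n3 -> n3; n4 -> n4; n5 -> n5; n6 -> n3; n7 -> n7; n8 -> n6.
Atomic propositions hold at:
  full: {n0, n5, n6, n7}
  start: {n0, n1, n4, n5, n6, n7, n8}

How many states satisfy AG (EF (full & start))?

3

Sat(full & start) = {n0, n5, n6, n7}
EF (full & start): least fixpoint, start Z0 = {n0, n5, n6, n7}, add states with some successor in Z. Z1 = {n0, n1, n2, n5, n6, n7, n8}; fixed.
Sat(EF (full & start)) = {n0, n1, n2, n5, n6, n7, n8}
AG (EF (full & start)): greatest fixpoint, start Z0 = {n0, n1, n2, n5, n6, n7, n8}, keep only states in Sat with every successor in Z. Z1 = {n0, n1, n5, n7, n8}; Z2 = {n1, n5, n7}; fixed.
Sat(AG (EF (full & start))) = {n1, n5, n7}
|Sat(AG (EF (full & start)))| = |{n1, n5, n7}| = 3.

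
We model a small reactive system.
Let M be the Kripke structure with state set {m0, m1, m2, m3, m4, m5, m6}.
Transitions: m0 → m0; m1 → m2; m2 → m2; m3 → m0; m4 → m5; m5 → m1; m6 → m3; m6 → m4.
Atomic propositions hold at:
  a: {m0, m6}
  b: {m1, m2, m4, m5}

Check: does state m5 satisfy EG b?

Yes

EG b: greatest fixpoint, start Z0 = {m1, m2, m4, m5}, keep only states in Sat with some successor in Z. Already a fixed point.
Sat(EG b) = {m1, m2, m4, m5}
m5 ∈ Sat(EG b) = {m1, m2, m4, m5}, so the formula holds at m5.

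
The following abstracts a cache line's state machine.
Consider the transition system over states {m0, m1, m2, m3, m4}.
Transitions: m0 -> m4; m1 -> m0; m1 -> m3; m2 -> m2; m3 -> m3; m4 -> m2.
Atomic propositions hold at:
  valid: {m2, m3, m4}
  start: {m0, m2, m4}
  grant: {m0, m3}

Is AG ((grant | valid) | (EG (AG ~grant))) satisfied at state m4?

Yes

Sat(grant | valid) = {m0, m2, m3, m4}
Sat(~grant) = {m1, m2, m4}
AG ~grant: greatest fixpoint, start Z0 = {m1, m2, m4}, keep only states in Sat with every successor in Z. Z1 = {m2, m4}; fixed.
Sat(AG ~grant) = {m2, m4}
EG (AG ~grant): greatest fixpoint, start Z0 = {m2, m4}, keep only states in Sat with some successor in Z. Already a fixed point.
Sat(EG (AG ~grant)) = {m2, m4}
Sat((grant | valid) | (EG (AG ~grant))) = {m0, m2, m3, m4}
AG ((grant | valid) | (EG (AG ~grant))): greatest fixpoint, start Z0 = {m0, m2, m3, m4}, keep only states in Sat with every successor in Z. Already a fixed point.
Sat(AG ((grant | valid) | (EG (AG ~grant)))) = {m0, m2, m3, m4}
m4 ∈ Sat(AG ((grant | valid) | (EG (AG ~grant)))) = {m0, m2, m3, m4}, so the formula holds at m4.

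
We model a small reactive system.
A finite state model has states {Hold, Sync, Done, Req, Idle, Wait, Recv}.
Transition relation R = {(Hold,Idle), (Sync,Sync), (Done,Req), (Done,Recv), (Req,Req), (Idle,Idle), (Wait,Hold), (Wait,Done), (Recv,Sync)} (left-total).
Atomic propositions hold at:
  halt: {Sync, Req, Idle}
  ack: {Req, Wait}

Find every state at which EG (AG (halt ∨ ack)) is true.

{Sync, Req, Idle}

Sat(halt ∨ ack) = {Sync, Req, Idle, Wait}
AG (halt ∨ ack): greatest fixpoint, start Z0 = {Sync, Req, Idle, Wait}, keep only states in Sat with every successor in Z. Z1 = {Sync, Req, Idle}; fixed.
Sat(AG (halt ∨ ack)) = {Sync, Req, Idle}
EG (AG (halt ∨ ack)): greatest fixpoint, start Z0 = {Sync, Req, Idle}, keep only states in Sat with some successor in Z. Already a fixed point.
Sat(EG (AG (halt ∨ ack))) = {Sync, Req, Idle}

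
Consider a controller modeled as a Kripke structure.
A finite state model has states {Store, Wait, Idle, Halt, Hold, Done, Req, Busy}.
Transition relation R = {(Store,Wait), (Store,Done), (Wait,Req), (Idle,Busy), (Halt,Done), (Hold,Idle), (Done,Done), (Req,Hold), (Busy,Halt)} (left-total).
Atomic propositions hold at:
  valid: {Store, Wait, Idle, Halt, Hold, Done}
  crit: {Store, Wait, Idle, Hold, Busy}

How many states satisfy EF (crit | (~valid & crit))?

6

Sat(~valid) = {Req, Busy}
Sat(~valid & crit) = {Busy}
Sat(crit | (~valid & crit)) = {Store, Wait, Idle, Hold, Busy}
EF (crit | (~valid & crit)): least fixpoint, start Z0 = {Store, Wait, Idle, Hold, Busy}, add states with some successor in Z. Z1 = {Store, Wait, Idle, Hold, Req, Busy}; fixed.
Sat(EF (crit | (~valid & crit))) = {Store, Wait, Idle, Hold, Req, Busy}
|Sat(EF (crit | (~valid & crit)))| = |{Store, Wait, Idle, Hold, Req, Busy}| = 6.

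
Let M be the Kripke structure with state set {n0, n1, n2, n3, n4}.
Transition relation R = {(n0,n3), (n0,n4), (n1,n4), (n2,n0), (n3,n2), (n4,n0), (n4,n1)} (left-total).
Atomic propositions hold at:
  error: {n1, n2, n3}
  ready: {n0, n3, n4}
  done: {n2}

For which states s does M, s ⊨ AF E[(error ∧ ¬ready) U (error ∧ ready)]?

{n3}

Sat(¬ready) = {n1, n2}
Sat(error ∧ ¬ready) = {n1, n2}
Sat(error ∧ ready) = {n3}
E[(error ∧ ¬ready) U (error ∧ ready)]: least fixpoint, start Z0 = Sat((error ∧ ready)) = {n3}, add states in Sat(error ∧ ¬ready) with some successor in Z. Already a fixed point.
Sat(E[(error ∧ ¬ready) U (error ∧ ready)]) = {n3}
AF E[(error ∧ ¬ready) U (error ∧ ready)]: least fixpoint, start Z0 = {n3}, add states with every successor in Z. Already a fixed point.
Sat(AF E[(error ∧ ¬ready) U (error ∧ ready)]) = {n3}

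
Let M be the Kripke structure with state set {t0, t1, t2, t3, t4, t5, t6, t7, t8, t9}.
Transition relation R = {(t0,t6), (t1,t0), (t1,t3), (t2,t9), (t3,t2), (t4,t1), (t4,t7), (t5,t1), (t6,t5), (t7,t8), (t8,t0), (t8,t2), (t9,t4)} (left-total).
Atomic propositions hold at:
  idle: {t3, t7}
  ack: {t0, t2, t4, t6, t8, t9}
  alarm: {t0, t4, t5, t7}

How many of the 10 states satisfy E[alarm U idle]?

3

E[alarm U idle]: least fixpoint, start Z0 = Sat(idle) = {t3, t7}, add states in Sat(alarm) with some successor in Z. Z1 = {t3, t4, t7}; fixed.
Sat(E[alarm U idle]) = {t3, t4, t7}
|Sat(E[alarm U idle])| = |{t3, t4, t7}| = 3.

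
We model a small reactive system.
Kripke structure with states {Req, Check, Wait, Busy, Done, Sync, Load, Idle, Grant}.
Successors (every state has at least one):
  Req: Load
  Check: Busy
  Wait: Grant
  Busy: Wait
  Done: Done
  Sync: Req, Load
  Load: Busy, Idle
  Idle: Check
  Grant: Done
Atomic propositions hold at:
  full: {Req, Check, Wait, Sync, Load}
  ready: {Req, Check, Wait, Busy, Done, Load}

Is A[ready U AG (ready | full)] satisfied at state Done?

Sat(ready | full) = {Req, Check, Wait, Busy, Done, Sync, Load}
AG (ready | full): greatest fixpoint, start Z0 = {Req, Check, Wait, Busy, Done, Sync, Load}, keep only states in Sat with every successor in Z. Z1 = {Req, Check, Busy, Done, Sync}; Z2 = {Check, Done}; Z3 = {Done}; fixed.
Sat(AG (ready | full)) = {Done}
A[ready U AG (ready | full)]: least fixpoint, start Z0 = Sat(AG (ready | full)) = {Done}, add states in Sat(ready) with every successor in Z. Already a fixed point.
Sat(A[ready U AG (ready | full)]) = {Done}
Done ∈ Sat(A[ready U AG (ready | full)]) = {Done}, so the formula holds at Done.

Yes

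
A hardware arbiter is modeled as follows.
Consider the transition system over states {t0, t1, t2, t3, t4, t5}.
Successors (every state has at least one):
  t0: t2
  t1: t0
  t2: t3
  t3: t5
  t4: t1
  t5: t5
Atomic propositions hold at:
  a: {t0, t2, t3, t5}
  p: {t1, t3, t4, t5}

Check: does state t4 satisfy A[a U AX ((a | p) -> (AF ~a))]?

Sat(a | p) = {t0, t1, t2, t3, t4, t5}
Sat(~a) = {t1, t4}
AF ~a: least fixpoint, start Z0 = {t1, t4}, add states with every successor in Z. Already a fixed point.
Sat(AF ~a) = {t1, t4}
Sat((a | p) -> (AF ~a)) = {t1, t4}
Sat(AX ((a | p) -> (AF ~a))) = {s : every successor in {t1, t4}} = {t4}
A[a U AX ((a | p) -> (AF ~a))]: least fixpoint, start Z0 = Sat(AX ((a | p) -> (AF ~a))) = {t4}, add states in Sat(a) with every successor in Z. Already a fixed point.
Sat(A[a U AX ((a | p) -> (AF ~a))]) = {t4}
t4 ∈ Sat(A[a U AX ((a | p) -> (AF ~a))]) = {t4}, so the formula holds at t4.

Yes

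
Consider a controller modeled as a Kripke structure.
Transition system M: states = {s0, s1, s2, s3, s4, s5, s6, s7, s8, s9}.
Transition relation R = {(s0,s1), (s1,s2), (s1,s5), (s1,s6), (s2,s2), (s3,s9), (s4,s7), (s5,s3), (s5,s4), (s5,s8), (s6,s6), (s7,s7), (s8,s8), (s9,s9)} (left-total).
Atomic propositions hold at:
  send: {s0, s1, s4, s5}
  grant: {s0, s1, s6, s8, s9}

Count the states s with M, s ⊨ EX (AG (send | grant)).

6

Sat(send | grant) = {s0, s1, s4, s5, s6, s8, s9}
AG (send | grant): greatest fixpoint, start Z0 = {s0, s1, s4, s5, s6, s8, s9}, keep only states in Sat with every successor in Z. Z1 = {s0, s6, s8, s9}; Z2 = {s6, s8, s9}; fixed.
Sat(AG (send | grant)) = {s6, s8, s9}
Sat(EX (AG (send | grant))) = {s : some successor in {s6, s8, s9}} = {s1, s3, s5, s6, s8, s9}
|Sat(EX (AG (send | grant)))| = |{s1, s3, s5, s6, s8, s9}| = 6.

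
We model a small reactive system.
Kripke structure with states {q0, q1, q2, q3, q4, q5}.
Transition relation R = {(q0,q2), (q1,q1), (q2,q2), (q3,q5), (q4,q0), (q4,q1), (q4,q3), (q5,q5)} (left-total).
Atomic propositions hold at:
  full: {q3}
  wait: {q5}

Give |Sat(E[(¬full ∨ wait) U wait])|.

1

Sat(¬full) = {q0, q1, q2, q4, q5}
Sat(¬full ∨ wait) = {q0, q1, q2, q4, q5}
E[(¬full ∨ wait) U wait]: least fixpoint, start Z0 = Sat(wait) = {q5}, add states in Sat(¬full ∨ wait) with some successor in Z. Already a fixed point.
Sat(E[(¬full ∨ wait) U wait]) = {q5}
|Sat(E[(¬full ∨ wait) U wait])| = |{q5}| = 1.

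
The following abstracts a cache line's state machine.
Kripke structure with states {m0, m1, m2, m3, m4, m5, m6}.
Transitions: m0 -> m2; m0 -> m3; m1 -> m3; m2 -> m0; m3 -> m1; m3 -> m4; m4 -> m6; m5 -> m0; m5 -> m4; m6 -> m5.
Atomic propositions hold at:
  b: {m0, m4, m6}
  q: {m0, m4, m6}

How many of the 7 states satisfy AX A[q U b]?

A[q U b]: least fixpoint, start Z0 = Sat(b) = {m0, m4, m6}, add states in Sat(q) with every successor in Z. Already a fixed point.
Sat(A[q U b]) = {m0, m4, m6}
Sat(AX A[q U b]) = {s : every successor in {m0, m4, m6}} = {m2, m4, m5}
|Sat(AX A[q U b])| = |{m2, m4, m5}| = 3.

3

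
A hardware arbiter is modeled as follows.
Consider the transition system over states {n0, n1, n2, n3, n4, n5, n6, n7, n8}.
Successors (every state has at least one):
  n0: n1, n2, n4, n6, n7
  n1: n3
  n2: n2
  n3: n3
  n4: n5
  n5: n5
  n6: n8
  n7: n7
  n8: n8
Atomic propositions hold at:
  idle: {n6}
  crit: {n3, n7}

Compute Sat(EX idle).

{n0}

Sat(EX idle) = {s : some successor in {n6}} = {n0}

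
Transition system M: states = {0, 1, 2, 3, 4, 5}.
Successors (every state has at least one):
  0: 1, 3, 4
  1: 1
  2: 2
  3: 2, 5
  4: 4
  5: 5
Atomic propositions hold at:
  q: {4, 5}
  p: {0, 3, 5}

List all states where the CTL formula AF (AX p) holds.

{5}

Sat(AX p) = {s : every successor in {0, 3, 5}} = {5}
AF (AX p): least fixpoint, start Z0 = {5}, add states with every successor in Z. Already a fixed point.
Sat(AF (AX p)) = {5}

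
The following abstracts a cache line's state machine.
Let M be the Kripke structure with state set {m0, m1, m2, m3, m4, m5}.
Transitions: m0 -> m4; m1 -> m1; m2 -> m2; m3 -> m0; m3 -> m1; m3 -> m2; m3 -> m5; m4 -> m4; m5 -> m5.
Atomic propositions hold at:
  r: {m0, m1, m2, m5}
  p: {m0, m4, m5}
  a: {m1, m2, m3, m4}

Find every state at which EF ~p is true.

{m1, m2, m3}

Sat(~p) = {m1, m2, m3}
EF ~p: least fixpoint, start Z0 = {m1, m2, m3}, add states with some successor in Z. Already a fixed point.
Sat(EF ~p) = {m1, m2, m3}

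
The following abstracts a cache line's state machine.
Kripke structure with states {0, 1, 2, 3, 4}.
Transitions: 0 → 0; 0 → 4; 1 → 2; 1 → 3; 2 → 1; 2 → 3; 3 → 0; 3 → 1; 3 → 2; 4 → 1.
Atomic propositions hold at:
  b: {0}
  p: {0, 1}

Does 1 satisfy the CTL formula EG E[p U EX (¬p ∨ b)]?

Sat(¬p) = {2, 3, 4}
Sat(¬p ∨ b) = {0, 2, 3, 4}
Sat(EX (¬p ∨ b)) = {s : some successor in {0, 2, 3, 4}} = {0, 1, 2, 3}
E[p U EX (¬p ∨ b)]: least fixpoint, start Z0 = Sat(EX (¬p ∨ b)) = {0, 1, 2, 3}, add states in Sat(p) with some successor in Z. Already a fixed point.
Sat(E[p U EX (¬p ∨ b)]) = {0, 1, 2, 3}
EG E[p U EX (¬p ∨ b)]: greatest fixpoint, start Z0 = {0, 1, 2, 3}, keep only states in Sat with some successor in Z. Already a fixed point.
Sat(EG E[p U EX (¬p ∨ b)]) = {0, 1, 2, 3}
1 ∈ Sat(EG E[p U EX (¬p ∨ b)]) = {0, 1, 2, 3}, so the formula holds at 1.

Yes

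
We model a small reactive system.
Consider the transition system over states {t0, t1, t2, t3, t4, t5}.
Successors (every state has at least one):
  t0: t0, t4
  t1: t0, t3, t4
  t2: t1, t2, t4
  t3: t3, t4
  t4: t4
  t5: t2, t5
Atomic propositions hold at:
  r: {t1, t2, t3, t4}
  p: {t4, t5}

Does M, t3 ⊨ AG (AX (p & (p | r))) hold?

Sat(p | r) = {t1, t2, t3, t4, t5}
Sat(p & (p | r)) = {t4, t5}
Sat(AX (p & (p | r))) = {s : every successor in {t4, t5}} = {t4}
AG (AX (p & (p | r))): greatest fixpoint, start Z0 = {t4}, keep only states in Sat with every successor in Z. Already a fixed point.
Sat(AG (AX (p & (p | r)))) = {t4}
t3 ∉ Sat(AG (AX (p & (p | r)))) = {t4}, so the formula does not hold at t3.

No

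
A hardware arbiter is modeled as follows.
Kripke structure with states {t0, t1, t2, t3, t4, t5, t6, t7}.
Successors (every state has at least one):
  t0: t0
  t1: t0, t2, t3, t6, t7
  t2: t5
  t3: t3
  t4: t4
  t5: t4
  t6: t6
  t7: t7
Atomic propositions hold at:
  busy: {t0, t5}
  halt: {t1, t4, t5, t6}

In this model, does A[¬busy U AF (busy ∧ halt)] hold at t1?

Sat(¬busy) = {t1, t2, t3, t4, t6, t7}
Sat(busy ∧ halt) = {t5}
AF (busy ∧ halt): least fixpoint, start Z0 = {t5}, add states with every successor in Z. Z1 = {t2, t5}; fixed.
Sat(AF (busy ∧ halt)) = {t2, t5}
A[¬busy U AF (busy ∧ halt)]: least fixpoint, start Z0 = Sat(AF (busy ∧ halt)) = {t2, t5}, add states in Sat(¬busy) with every successor in Z. Already a fixed point.
Sat(A[¬busy U AF (busy ∧ halt)]) = {t2, t5}
t1 ∉ Sat(A[¬busy U AF (busy ∧ halt)]) = {t2, t5}, so the formula does not hold at t1.

No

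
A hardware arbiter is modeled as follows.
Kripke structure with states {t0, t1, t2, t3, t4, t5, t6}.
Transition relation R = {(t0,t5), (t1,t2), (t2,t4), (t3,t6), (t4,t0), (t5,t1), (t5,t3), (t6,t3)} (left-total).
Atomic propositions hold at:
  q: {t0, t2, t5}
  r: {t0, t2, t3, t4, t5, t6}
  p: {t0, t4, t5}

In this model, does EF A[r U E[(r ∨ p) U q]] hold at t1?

Sat(r ∨ p) = {t0, t2, t3, t4, t5, t6}
E[(r ∨ p) U q]: least fixpoint, start Z0 = Sat(q) = {t0, t2, t5}, add states in Sat(r ∨ p) with some successor in Z. Z1 = {t0, t2, t4, t5}; fixed.
Sat(E[(r ∨ p) U q]) = {t0, t2, t4, t5}
A[r U E[(r ∨ p) U q]]: least fixpoint, start Z0 = Sat(E[(r ∨ p) U q]) = {t0, t2, t4, t5}, add states in Sat(r) with every successor in Z. Already a fixed point.
Sat(A[r U E[(r ∨ p) U q]]) = {t0, t2, t4, t5}
EF A[r U E[(r ∨ p) U q]]: least fixpoint, start Z0 = {t0, t2, t4, t5}, add states with some successor in Z. Z1 = {t0, t1, t2, t4, t5}; fixed.
Sat(EF A[r U E[(r ∨ p) U q]]) = {t0, t1, t2, t4, t5}
t1 ∈ Sat(EF A[r U E[(r ∨ p) U q]]) = {t0, t1, t2, t4, t5}, so the formula holds at t1.

Yes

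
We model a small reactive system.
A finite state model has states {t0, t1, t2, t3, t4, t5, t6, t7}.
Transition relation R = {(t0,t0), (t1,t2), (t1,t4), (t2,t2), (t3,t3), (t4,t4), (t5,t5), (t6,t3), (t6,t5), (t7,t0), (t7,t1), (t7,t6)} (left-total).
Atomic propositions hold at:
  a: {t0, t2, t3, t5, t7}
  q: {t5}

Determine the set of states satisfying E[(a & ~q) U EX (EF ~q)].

Sat(~q) = {t0, t1, t2, t3, t4, t6, t7}
Sat(a & ~q) = {t0, t2, t3, t7}
EF ~q: least fixpoint, start Z0 = {t0, t1, t2, t3, t4, t6, t7}, add states with some successor in Z. Already a fixed point.
Sat(EF ~q) = {t0, t1, t2, t3, t4, t6, t7}
Sat(EX (EF ~q)) = {s : some successor in {t0, t1, t2, t3, t4, t6, t7}} = {t0, t1, t2, t3, t4, t6, t7}
E[(a & ~q) U EX (EF ~q)]: least fixpoint, start Z0 = Sat(EX (EF ~q)) = {t0, t1, t2, t3, t4, t6, t7}, add states in Sat(a & ~q) with some successor in Z. Already a fixed point.
Sat(E[(a & ~q) U EX (EF ~q)]) = {t0, t1, t2, t3, t4, t6, t7}

{t0, t1, t2, t3, t4, t6, t7}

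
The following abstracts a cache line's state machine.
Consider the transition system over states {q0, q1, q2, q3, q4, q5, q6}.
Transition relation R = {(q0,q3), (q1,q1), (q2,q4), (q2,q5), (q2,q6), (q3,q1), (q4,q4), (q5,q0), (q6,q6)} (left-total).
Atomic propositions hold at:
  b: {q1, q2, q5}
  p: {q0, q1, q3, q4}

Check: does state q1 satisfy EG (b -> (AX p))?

Sat(AX p) = {s : every successor in {q0, q1, q3, q4}} = {q0, q1, q3, q4, q5}
Sat(b -> (AX p)) = {q0, q1, q3, q4, q5, q6}
EG (b -> (AX p)): greatest fixpoint, start Z0 = {q0, q1, q3, q4, q5, q6}, keep only states in Sat with some successor in Z. Already a fixed point.
Sat(EG (b -> (AX p))) = {q0, q1, q3, q4, q5, q6}
q1 ∈ Sat(EG (b -> (AX p))) = {q0, q1, q3, q4, q5, q6}, so the formula holds at q1.

Yes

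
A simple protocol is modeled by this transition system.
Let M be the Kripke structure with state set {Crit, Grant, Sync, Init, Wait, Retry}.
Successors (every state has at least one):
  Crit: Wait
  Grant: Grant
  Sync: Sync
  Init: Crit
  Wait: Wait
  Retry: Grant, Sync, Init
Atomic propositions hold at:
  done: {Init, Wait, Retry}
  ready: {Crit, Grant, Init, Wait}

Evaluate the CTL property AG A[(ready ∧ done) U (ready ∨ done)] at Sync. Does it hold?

Sat(ready ∧ done) = {Init, Wait}
Sat(ready ∨ done) = {Crit, Grant, Init, Wait, Retry}
A[(ready ∧ done) U (ready ∨ done)]: least fixpoint, start Z0 = Sat((ready ∨ done)) = {Crit, Grant, Init, Wait, Retry}, add states in Sat(ready ∧ done) with every successor in Z. Already a fixed point.
Sat(A[(ready ∧ done) U (ready ∨ done)]) = {Crit, Grant, Init, Wait, Retry}
AG A[(ready ∧ done) U (ready ∨ done)]: greatest fixpoint, start Z0 = {Crit, Grant, Init, Wait, Retry}, keep only states in Sat with every successor in Z. Z1 = {Crit, Grant, Init, Wait}; fixed.
Sat(AG A[(ready ∧ done) U (ready ∨ done)]) = {Crit, Grant, Init, Wait}
Sync ∉ Sat(AG A[(ready ∧ done) U (ready ∨ done)]) = {Crit, Grant, Init, Wait}, so the formula does not hold at Sync.

No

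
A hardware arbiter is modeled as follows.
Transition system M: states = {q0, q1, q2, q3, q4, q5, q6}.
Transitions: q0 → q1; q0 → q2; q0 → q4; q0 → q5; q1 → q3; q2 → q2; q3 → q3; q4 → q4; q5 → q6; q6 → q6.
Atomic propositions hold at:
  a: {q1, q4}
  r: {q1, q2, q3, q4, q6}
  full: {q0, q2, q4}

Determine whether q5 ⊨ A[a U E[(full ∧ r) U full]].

Sat(full ∧ r) = {q2, q4}
E[(full ∧ r) U full]: least fixpoint, start Z0 = Sat(full) = {q0, q2, q4}, add states in Sat(full ∧ r) with some successor in Z. Already a fixed point.
Sat(E[(full ∧ r) U full]) = {q0, q2, q4}
A[a U E[(full ∧ r) U full]]: least fixpoint, start Z0 = Sat(E[(full ∧ r) U full]) = {q0, q2, q4}, add states in Sat(a) with every successor in Z. Already a fixed point.
Sat(A[a U E[(full ∧ r) U full]]) = {q0, q2, q4}
q5 ∉ Sat(A[a U E[(full ∧ r) U full]]) = {q0, q2, q4}, so the formula does not hold at q5.

No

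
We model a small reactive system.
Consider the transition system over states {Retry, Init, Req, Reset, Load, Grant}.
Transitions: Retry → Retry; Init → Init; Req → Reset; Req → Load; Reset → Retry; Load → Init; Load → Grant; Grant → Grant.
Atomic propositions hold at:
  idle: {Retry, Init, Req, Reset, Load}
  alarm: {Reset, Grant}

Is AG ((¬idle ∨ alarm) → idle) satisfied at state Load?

No

Sat(¬idle) = {Grant}
Sat(¬idle ∨ alarm) = {Reset, Grant}
Sat((¬idle ∨ alarm) → idle) = {Retry, Init, Req, Reset, Load}
AG ((¬idle ∨ alarm) → idle): greatest fixpoint, start Z0 = {Retry, Init, Req, Reset, Load}, keep only states in Sat with every successor in Z. Z1 = {Retry, Init, Req, Reset}; Z2 = {Retry, Init, Reset}; fixed.
Sat(AG ((¬idle ∨ alarm) → idle)) = {Retry, Init, Reset}
Load ∉ Sat(AG ((¬idle ∨ alarm) → idle)) = {Retry, Init, Reset}, so the formula does not hold at Load.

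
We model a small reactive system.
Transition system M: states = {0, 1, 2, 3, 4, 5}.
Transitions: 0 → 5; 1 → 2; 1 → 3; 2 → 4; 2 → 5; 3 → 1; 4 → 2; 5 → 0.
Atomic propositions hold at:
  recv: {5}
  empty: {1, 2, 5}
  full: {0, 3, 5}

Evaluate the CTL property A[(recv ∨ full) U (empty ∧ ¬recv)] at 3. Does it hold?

Sat(recv ∨ full) = {0, 3, 5}
Sat(¬recv) = {0, 1, 2, 3, 4}
Sat(empty ∧ ¬recv) = {1, 2}
A[(recv ∨ full) U (empty ∧ ¬recv)]: least fixpoint, start Z0 = Sat((empty ∧ ¬recv)) = {1, 2}, add states in Sat(recv ∨ full) with every successor in Z. Z1 = {1, 2, 3}; fixed.
Sat(A[(recv ∨ full) U (empty ∧ ¬recv)]) = {1, 2, 3}
3 ∈ Sat(A[(recv ∨ full) U (empty ∧ ¬recv)]) = {1, 2, 3}, so the formula holds at 3.

Yes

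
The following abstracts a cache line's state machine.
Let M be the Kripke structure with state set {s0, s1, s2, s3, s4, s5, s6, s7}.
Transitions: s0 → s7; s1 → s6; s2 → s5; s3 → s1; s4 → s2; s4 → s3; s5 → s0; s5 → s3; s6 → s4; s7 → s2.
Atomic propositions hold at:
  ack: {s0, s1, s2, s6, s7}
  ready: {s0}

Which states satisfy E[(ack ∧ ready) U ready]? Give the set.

{s0}

Sat(ack ∧ ready) = {s0}
E[(ack ∧ ready) U ready]: least fixpoint, start Z0 = Sat(ready) = {s0}, add states in Sat(ack ∧ ready) with some successor in Z. Already a fixed point.
Sat(E[(ack ∧ ready) U ready]) = {s0}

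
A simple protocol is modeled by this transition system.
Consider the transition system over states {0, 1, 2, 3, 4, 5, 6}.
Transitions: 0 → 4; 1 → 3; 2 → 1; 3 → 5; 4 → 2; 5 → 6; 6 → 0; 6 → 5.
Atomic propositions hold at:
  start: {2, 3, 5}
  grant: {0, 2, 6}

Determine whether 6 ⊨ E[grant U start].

E[grant U start]: least fixpoint, start Z0 = Sat(start) = {2, 3, 5}, add states in Sat(grant) with some successor in Z. Z1 = {2, 3, 5, 6}; fixed.
Sat(E[grant U start]) = {2, 3, 5, 6}
6 ∈ Sat(E[grant U start]) = {2, 3, 5, 6}, so the formula holds at 6.

Yes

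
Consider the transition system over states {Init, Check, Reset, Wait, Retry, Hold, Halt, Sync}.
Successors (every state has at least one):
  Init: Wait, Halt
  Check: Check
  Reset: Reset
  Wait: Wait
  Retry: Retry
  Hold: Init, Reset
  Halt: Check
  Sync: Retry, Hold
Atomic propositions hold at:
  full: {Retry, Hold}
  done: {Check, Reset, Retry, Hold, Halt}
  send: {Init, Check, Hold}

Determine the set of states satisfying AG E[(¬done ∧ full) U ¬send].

{Reset, Wait, Retry}

Sat(¬done) = {Init, Wait, Sync}
Sat(¬done ∧ full) = ∅
Sat(¬send) = {Reset, Wait, Retry, Halt, Sync}
E[(¬done ∧ full) U ¬send]: least fixpoint, start Z0 = Sat(¬send) = {Reset, Wait, Retry, Halt, Sync}, add states in Sat(¬done ∧ full) with some successor in Z. Already a fixed point.
Sat(E[(¬done ∧ full) U ¬send]) = {Reset, Wait, Retry, Halt, Sync}
AG E[(¬done ∧ full) U ¬send]: greatest fixpoint, start Z0 = {Reset, Wait, Retry, Halt, Sync}, keep only states in Sat with every successor in Z. Z1 = {Reset, Wait, Retry}; fixed.
Sat(AG E[(¬done ∧ full) U ¬send]) = {Reset, Wait, Retry}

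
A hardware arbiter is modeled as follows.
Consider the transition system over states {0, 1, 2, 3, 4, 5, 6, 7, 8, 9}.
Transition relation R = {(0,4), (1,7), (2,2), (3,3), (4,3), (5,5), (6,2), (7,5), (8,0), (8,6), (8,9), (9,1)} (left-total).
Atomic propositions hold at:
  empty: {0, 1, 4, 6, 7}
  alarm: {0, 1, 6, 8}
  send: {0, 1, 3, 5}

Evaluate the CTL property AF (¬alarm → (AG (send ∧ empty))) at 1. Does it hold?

Yes

Sat(¬alarm) = {2, 3, 4, 5, 7, 9}
Sat(send ∧ empty) = {0, 1}
AG (send ∧ empty): greatest fixpoint, start Z0 = {0, 1}, keep only states in Sat with every successor in Z. Z1 = ∅; fixed.
Sat(AG (send ∧ empty)) = ∅
Sat(¬alarm → (AG (send ∧ empty))) = {0, 1, 6, 8}
AF (¬alarm → (AG (send ∧ empty))): least fixpoint, start Z0 = {0, 1, 6, 8}, add states with every successor in Z. Z1 = {0, 1, 6, 8, 9}; fixed.
Sat(AF (¬alarm → (AG (send ∧ empty)))) = {0, 1, 6, 8, 9}
1 ∈ Sat(AF (¬alarm → (AG (send ∧ empty)))) = {0, 1, 6, 8, 9}, so the formula holds at 1.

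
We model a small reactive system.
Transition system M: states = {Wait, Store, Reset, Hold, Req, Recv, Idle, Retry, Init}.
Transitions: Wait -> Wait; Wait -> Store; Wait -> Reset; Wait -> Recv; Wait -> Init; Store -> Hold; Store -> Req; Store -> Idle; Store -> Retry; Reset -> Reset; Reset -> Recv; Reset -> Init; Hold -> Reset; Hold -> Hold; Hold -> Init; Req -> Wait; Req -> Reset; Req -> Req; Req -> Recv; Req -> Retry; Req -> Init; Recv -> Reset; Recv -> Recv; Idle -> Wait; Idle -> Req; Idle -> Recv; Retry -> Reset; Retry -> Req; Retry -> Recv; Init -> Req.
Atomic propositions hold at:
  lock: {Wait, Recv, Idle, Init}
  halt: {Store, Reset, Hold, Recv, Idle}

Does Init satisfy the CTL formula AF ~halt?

Yes

Sat(~halt) = {Wait, Req, Retry, Init}
AF ~halt: least fixpoint, start Z0 = {Wait, Req, Retry, Init}, add states with every successor in Z. Already a fixed point.
Sat(AF ~halt) = {Wait, Req, Retry, Init}
Init ∈ Sat(AF ~halt) = {Wait, Req, Retry, Init}, so the formula holds at Init.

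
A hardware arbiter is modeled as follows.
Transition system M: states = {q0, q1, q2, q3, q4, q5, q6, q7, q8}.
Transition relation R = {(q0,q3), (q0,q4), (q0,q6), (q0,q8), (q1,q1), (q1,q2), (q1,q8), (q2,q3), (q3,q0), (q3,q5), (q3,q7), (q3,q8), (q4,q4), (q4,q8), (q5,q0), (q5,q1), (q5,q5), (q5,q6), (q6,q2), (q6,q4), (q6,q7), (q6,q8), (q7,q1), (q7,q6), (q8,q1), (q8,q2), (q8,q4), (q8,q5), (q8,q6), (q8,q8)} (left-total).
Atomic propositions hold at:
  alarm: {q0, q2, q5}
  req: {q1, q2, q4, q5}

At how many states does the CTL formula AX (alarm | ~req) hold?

2

Sat(~req) = {q0, q3, q6, q7, q8}
Sat(alarm | ~req) = {q0, q2, q3, q5, q6, q7, q8}
Sat(AX (alarm | ~req)) = {s : every successor in {q0, q2, q3, q5, q6, q7, q8}} = {q2, q3}
|Sat(AX (alarm | ~req))| = |{q2, q3}| = 2.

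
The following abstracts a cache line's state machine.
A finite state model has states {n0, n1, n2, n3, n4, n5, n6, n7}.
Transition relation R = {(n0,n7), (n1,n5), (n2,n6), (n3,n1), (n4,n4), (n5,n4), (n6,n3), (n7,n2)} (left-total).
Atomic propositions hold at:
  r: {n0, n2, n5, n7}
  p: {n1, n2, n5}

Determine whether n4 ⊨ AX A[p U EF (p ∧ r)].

Sat(p ∧ r) = {n2, n5}
EF (p ∧ r): least fixpoint, start Z0 = {n2, n5}, add states with some successor in Z. Z1 = {n1, n2, n5, n7}; Z2 = {n0, n1, n2, n3, n5, n7}; Z3 = {n0, n1, n2, n3, n5, n6, n7}; fixed.
Sat(EF (p ∧ r)) = {n0, n1, n2, n3, n5, n6, n7}
A[p U EF (p ∧ r)]: least fixpoint, start Z0 = Sat(EF (p ∧ r)) = {n0, n1, n2, n3, n5, n6, n7}, add states in Sat(p) with every successor in Z. Already a fixed point.
Sat(A[p U EF (p ∧ r)]) = {n0, n1, n2, n3, n5, n6, n7}
Sat(AX A[p U EF (p ∧ r)]) = {s : every successor in {n0, n1, n2, n3, n5, n6, n7}} = {n0, n1, n2, n3, n6, n7}
n4 ∉ Sat(AX A[p U EF (p ∧ r)]) = {n0, n1, n2, n3, n6, n7}, so the formula does not hold at n4.

No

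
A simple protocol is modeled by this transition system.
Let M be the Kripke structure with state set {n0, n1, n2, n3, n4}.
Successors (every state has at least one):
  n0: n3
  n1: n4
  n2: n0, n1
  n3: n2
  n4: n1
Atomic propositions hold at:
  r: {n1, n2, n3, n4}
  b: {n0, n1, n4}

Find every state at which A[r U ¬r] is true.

{n0}

Sat(¬r) = {n0}
A[r U ¬r]: least fixpoint, start Z0 = Sat(¬r) = {n0}, add states in Sat(r) with every successor in Z. Already a fixed point.
Sat(A[r U ¬r]) = {n0}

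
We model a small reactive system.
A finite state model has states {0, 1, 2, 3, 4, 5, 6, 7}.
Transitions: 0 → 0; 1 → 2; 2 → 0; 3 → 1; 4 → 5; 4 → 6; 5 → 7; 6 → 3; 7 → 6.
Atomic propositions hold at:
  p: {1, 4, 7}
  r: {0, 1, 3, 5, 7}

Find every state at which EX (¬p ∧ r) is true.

{0, 2, 4, 6}

Sat(¬p) = {0, 2, 3, 5, 6}
Sat(¬p ∧ r) = {0, 3, 5}
Sat(EX (¬p ∧ r)) = {s : some successor in {0, 3, 5}} = {0, 2, 4, 6}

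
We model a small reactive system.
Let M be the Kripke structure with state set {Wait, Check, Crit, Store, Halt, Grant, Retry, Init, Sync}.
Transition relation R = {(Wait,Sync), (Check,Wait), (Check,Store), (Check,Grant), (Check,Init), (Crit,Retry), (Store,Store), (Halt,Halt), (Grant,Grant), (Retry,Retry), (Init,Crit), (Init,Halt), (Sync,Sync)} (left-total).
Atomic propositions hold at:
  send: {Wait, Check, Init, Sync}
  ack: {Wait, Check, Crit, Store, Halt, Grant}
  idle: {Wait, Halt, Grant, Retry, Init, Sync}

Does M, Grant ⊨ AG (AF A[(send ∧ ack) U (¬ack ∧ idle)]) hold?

Sat(send ∧ ack) = {Wait, Check}
Sat(¬ack) = {Retry, Init, Sync}
Sat(¬ack ∧ idle) = {Retry, Init, Sync}
A[(send ∧ ack) U (¬ack ∧ idle)]: least fixpoint, start Z0 = Sat((¬ack ∧ idle)) = {Retry, Init, Sync}, add states in Sat(send ∧ ack) with every successor in Z. Z1 = {Wait, Retry, Init, Sync}; fixed.
Sat(A[(send ∧ ack) U (¬ack ∧ idle)]) = {Wait, Retry, Init, Sync}
AF A[(send ∧ ack) U (¬ack ∧ idle)]: least fixpoint, start Z0 = {Wait, Retry, Init, Sync}, add states with every successor in Z. Z1 = {Wait, Crit, Retry, Init, Sync}; fixed.
Sat(AF A[(send ∧ ack) U (¬ack ∧ idle)]) = {Wait, Crit, Retry, Init, Sync}
AG (AF A[(send ∧ ack) U (¬ack ∧ idle)]): greatest fixpoint, start Z0 = {Wait, Crit, Retry, Init, Sync}, keep only states in Sat with every successor in Z. Z1 = {Wait, Crit, Retry, Sync}; fixed.
Sat(AG (AF A[(send ∧ ack) U (¬ack ∧ idle)])) = {Wait, Crit, Retry, Sync}
Grant ∉ Sat(AG (AF A[(send ∧ ack) U (¬ack ∧ idle)])) = {Wait, Crit, Retry, Sync}, so the formula does not hold at Grant.

No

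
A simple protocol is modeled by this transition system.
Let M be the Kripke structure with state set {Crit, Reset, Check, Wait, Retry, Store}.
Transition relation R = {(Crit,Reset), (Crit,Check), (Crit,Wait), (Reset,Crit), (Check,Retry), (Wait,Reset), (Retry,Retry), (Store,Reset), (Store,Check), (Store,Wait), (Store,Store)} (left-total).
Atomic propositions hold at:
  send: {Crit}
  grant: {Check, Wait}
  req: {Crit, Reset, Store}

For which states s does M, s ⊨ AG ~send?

Sat(~send) = {Reset, Check, Wait, Retry, Store}
AG ~send: greatest fixpoint, start Z0 = {Reset, Check, Wait, Retry, Store}, keep only states in Sat with every successor in Z. Z1 = {Check, Wait, Retry, Store}; Z2 = {Check, Retry}; fixed.
Sat(AG ~send) = {Check, Retry}

{Check, Retry}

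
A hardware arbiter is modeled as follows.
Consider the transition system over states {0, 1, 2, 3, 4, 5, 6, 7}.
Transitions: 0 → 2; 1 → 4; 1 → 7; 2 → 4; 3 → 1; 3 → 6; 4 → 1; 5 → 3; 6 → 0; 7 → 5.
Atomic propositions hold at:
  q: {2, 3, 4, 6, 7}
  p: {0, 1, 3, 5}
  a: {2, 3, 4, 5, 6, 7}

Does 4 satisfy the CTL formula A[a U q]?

Yes

A[a U q]: least fixpoint, start Z0 = Sat(q) = {2, 3, 4, 6, 7}, add states in Sat(a) with every successor in Z. Z1 = {2, 3, 4, 5, 6, 7}; fixed.
Sat(A[a U q]) = {2, 3, 4, 5, 6, 7}
4 ∈ Sat(A[a U q]) = {2, 3, 4, 5, 6, 7}, so the formula holds at 4.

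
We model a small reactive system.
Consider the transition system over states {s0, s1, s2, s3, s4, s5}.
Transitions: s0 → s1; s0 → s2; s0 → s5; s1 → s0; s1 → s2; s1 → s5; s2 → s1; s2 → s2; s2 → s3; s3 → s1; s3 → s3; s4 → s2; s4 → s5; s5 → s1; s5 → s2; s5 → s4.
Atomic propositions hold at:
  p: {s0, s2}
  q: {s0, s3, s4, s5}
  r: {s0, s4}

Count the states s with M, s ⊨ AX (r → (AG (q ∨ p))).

Sat(q ∨ p) = {s0, s2, s3, s4, s5}
AG (q ∨ p): greatest fixpoint, start Z0 = {s0, s2, s3, s4, s5}, keep only states in Sat with every successor in Z. Z1 = {s4}; Z2 = ∅; fixed.
Sat(AG (q ∨ p)) = ∅
Sat(r → (AG (q ∨ p))) = {s1, s2, s3, s5}
Sat(AX (r → (AG (q ∨ p)))) = {s : every successor in {s1, s2, s3, s5}} = {s0, s2, s3, s4}
|Sat(AX (r → (AG (q ∨ p))))| = |{s0, s2, s3, s4}| = 4.

4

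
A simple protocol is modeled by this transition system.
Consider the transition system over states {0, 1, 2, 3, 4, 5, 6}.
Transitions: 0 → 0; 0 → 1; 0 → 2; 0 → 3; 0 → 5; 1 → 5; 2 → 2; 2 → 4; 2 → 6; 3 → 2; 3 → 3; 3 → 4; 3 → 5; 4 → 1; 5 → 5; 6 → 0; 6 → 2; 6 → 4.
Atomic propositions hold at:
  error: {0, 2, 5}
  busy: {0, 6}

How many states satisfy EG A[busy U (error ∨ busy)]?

4

Sat(error ∨ busy) = {0, 2, 5, 6}
A[busy U (error ∨ busy)]: least fixpoint, start Z0 = Sat((error ∨ busy)) = {0, 2, 5, 6}, add states in Sat(busy) with every successor in Z. Already a fixed point.
Sat(A[busy U (error ∨ busy)]) = {0, 2, 5, 6}
EG A[busy U (error ∨ busy)]: greatest fixpoint, start Z0 = {0, 2, 5, 6}, keep only states in Sat with some successor in Z. Already a fixed point.
Sat(EG A[busy U (error ∨ busy)]) = {0, 2, 5, 6}
|Sat(EG A[busy U (error ∨ busy)])| = |{0, 2, 5, 6}| = 4.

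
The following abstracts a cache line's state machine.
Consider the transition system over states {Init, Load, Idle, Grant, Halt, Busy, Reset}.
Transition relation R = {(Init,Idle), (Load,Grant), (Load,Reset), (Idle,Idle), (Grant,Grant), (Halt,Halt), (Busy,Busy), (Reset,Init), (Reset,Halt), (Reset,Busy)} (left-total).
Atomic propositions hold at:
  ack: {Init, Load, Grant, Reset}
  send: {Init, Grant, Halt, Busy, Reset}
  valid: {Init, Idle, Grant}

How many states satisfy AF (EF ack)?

EF ack: least fixpoint, start Z0 = {Init, Load, Grant, Reset}, add states with some successor in Z. Already a fixed point.
Sat(EF ack) = {Init, Load, Grant, Reset}
AF (EF ack): least fixpoint, start Z0 = {Init, Load, Grant, Reset}, add states with every successor in Z. Already a fixed point.
Sat(AF (EF ack)) = {Init, Load, Grant, Reset}
|Sat(AF (EF ack))| = |{Init, Load, Grant, Reset}| = 4.

4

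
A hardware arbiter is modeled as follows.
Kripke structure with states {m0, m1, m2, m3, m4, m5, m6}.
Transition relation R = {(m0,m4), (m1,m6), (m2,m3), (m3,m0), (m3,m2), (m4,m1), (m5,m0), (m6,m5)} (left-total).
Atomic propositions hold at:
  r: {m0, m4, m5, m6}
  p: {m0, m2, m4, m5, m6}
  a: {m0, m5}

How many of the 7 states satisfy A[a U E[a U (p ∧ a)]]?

Sat(p ∧ a) = {m0, m5}
E[a U (p ∧ a)]: least fixpoint, start Z0 = Sat((p ∧ a)) = {m0, m5}, add states in Sat(a) with some successor in Z. Already a fixed point.
Sat(E[a U (p ∧ a)]) = {m0, m5}
A[a U E[a U (p ∧ a)]]: least fixpoint, start Z0 = Sat(E[a U (p ∧ a)]) = {m0, m5}, add states in Sat(a) with every successor in Z. Already a fixed point.
Sat(A[a U E[a U (p ∧ a)]]) = {m0, m5}
|Sat(A[a U E[a U (p ∧ a)]])| = |{m0, m5}| = 2.

2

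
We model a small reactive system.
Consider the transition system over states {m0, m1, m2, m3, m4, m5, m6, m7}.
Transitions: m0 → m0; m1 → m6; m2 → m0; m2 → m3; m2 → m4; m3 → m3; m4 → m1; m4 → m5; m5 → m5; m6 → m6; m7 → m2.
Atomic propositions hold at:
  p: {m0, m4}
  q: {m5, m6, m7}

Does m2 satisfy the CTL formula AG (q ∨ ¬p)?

Sat(¬p) = {m1, m2, m3, m5, m6, m7}
Sat(q ∨ ¬p) = {m1, m2, m3, m5, m6, m7}
AG (q ∨ ¬p): greatest fixpoint, start Z0 = {m1, m2, m3, m5, m6, m7}, keep only states in Sat with every successor in Z. Z1 = {m1, m3, m5, m6, m7}; Z2 = {m1, m3, m5, m6}; fixed.
Sat(AG (q ∨ ¬p)) = {m1, m3, m5, m6}
m2 ∉ Sat(AG (q ∨ ¬p)) = {m1, m3, m5, m6}, so the formula does not hold at m2.

No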